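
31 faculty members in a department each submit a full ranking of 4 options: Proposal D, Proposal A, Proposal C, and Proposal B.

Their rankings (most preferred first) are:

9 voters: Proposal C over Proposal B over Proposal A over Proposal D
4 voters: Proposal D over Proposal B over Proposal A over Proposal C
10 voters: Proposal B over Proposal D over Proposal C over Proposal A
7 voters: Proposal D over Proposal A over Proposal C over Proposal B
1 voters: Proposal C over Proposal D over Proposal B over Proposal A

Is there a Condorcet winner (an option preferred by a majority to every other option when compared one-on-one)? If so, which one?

None — there is no Condorcet winner

Head-to-head results (31 voters total):
Proposal D vs Proposal A: Proposal D wins 22–9.
Proposal D vs Proposal C: Proposal D wins 21–10.
Proposal D vs Proposal B: Proposal B wins 19–12.
Proposal A vs Proposal C: Proposal C wins 20–11.
Proposal A vs Proposal B: Proposal B wins 24–7.
Proposal C vs Proposal B: Proposal C wins 17–14.
No candidate beats all others: Proposal D beats Proposal C beats Proposal B beats Proposal D, a majority cycle.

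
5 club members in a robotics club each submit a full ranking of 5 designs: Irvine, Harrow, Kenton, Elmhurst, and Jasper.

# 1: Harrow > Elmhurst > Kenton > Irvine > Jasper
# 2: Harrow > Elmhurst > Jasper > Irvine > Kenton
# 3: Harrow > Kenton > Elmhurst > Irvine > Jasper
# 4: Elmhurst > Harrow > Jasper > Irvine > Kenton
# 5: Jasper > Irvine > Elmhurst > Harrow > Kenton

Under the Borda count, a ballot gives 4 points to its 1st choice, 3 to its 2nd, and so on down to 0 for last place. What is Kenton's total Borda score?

5

Borda scores:
  Irvine: 1 + 1 + 1 + 1 + 3 = 7
  Harrow: 4 + 4 + 4 + 3 + 1 = 16
  Kenton: 2 + 0 + 3 + 0 + 0 = 5
  Elmhurst: 3 + 3 + 2 + 4 + 2 = 14
  Jasper: 0 + 2 + 0 + 2 + 4 = 8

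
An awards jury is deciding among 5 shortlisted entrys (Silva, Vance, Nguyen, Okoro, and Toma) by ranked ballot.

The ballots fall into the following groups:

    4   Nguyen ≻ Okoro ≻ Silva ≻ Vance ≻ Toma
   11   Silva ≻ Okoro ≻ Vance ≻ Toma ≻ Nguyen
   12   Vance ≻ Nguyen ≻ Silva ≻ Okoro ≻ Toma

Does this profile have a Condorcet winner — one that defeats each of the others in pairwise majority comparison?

No

Head-to-head results (27 voters total):
Silva vs Vance: Silva wins 15–12.
Silva vs Nguyen: Nguyen wins 16–11.
Silva vs Okoro: Silva wins 23–4.
Silva vs Toma: Silva wins 27–0.
Vance vs Nguyen: Vance wins 23–4.
Vance vs Okoro: Okoro wins 15–12.
Vance vs Toma: Vance wins 27–0.
Nguyen vs Okoro: Nguyen wins 16–11.
Nguyen vs Toma: Nguyen wins 16–11.
Okoro vs Toma: Okoro wins 27–0.
No candidate beats all others: Silva beats Vance beats Nguyen beats Silva, a majority cycle.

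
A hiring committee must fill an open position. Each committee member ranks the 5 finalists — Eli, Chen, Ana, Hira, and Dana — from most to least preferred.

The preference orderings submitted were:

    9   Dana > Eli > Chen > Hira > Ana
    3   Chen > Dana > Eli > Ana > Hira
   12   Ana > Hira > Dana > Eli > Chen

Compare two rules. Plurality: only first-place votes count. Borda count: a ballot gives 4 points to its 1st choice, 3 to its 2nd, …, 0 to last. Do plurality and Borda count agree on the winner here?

No

Plurality first-place counts: Eli 0, Chen 3, Ana 12, Hira 0, Dana 9 → Ana.
Borda totals: Eli 45, Chen 30, Ana 51, Hira 45, Dana 69 → Dana.
The two rules disagree: plurality picks Ana, Borda picks Dana.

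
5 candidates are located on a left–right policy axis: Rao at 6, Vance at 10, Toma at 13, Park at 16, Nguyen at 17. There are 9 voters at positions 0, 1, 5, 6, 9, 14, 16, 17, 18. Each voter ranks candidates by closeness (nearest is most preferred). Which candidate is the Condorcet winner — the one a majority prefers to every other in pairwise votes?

With single-peaked preferences on a line, the Condorcet winner is the candidate closest to the median voter.
The median voter (position 9) is closest to Vance at 10.
Check: Vance vs Park — voters closer to Vance: 5 of 9.

Vance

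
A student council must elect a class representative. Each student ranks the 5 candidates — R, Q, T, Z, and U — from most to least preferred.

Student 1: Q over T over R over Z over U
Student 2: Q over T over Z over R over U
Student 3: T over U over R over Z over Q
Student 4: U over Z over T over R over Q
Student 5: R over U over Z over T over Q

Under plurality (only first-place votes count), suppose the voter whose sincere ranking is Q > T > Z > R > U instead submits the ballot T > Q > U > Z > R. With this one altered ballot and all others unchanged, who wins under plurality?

First-place totals with the altered ballot: R 1, Q 1, T 2, Z 0, U 1.
The switch changes the winner from Q to T.

T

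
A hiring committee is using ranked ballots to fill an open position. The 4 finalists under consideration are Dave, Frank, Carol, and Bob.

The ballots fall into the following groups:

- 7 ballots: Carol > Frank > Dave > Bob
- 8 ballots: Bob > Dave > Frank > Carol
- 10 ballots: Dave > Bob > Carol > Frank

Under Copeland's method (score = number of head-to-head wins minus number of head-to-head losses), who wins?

Dave

Pairwise results:
  Dave vs Frank: Dave wins 18–7.
  Dave vs Carol: Dave wins 18–7.
  Dave vs Bob: Dave wins 17–8.
  Frank vs Carol: Carol wins 17–8.
  Frank vs Bob: Bob wins 18–7.
  Carol vs Bob: Bob wins 18–7.
Copeland scores (wins − losses):
  Dave: 3 − 0 = 3
  Frank: 0 − 3 = -3
  Carol: 1 − 2 = -1
  Bob: 2 − 1 = 1
Dave has the best Copeland score.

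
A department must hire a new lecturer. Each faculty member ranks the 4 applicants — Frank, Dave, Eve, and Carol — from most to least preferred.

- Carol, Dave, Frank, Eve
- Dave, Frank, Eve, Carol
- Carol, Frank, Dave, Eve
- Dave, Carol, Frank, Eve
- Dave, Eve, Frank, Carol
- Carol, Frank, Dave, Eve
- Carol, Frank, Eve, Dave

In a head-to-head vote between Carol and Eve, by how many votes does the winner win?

Ballots ranking Carol above Eve: 5.
Ballots ranking Eve above Carol: 2.
Carol wins 5–2, a margin of 3.

3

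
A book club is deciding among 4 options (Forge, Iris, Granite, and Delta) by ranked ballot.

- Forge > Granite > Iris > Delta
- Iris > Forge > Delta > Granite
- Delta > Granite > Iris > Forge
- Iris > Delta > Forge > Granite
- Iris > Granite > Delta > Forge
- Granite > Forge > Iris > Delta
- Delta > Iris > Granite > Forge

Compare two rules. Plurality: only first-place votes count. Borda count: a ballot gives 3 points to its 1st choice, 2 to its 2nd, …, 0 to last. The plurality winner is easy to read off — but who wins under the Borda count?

Plurality first-place counts: Forge 1, Iris 3, Granite 1, Delta 2 → Iris.
Borda totals: Forge 8, Iris 14, Granite 10, Delta 10 → Iris.

Iris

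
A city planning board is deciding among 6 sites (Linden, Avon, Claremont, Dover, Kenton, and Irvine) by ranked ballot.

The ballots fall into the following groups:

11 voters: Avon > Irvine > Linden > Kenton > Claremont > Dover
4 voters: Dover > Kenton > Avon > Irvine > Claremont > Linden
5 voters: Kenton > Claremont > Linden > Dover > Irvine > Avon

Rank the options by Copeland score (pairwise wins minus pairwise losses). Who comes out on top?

Pairwise results:
  Linden vs Avon: Avon wins 15–5.
  Linden vs Claremont: Linden wins 11–9.
  Linden vs Dover: Linden wins 16–4.
  Linden vs Kenton: Linden wins 11–9.
  Linden vs Irvine: Irvine wins 15–5.
  Avon vs Claremont: Avon wins 15–5.
  Avon vs Dover: Avon wins 11–9.
  Avon vs Kenton: Avon wins 11–9.
  Avon vs Irvine: Avon wins 15–5.
  Claremont vs Dover: Claremont wins 16–4.
  Claremont vs Kenton: Kenton wins 20–0.
  Claremont vs Irvine: Irvine wins 15–5.
  Dover vs Kenton: Kenton wins 16–4.
  Dover vs Irvine: Irvine wins 11–9.
  Kenton vs Irvine: Irvine wins 11–9.
Copeland scores (wins − losses):
  Linden: 3 − 2 = 1
  Avon: 5 − 0 = 5
  Claremont: 1 − 4 = -3
  Dover: 0 − 5 = -5
  Kenton: 2 − 3 = -1
  Irvine: 4 − 1 = 3
Avon has the best Copeland score.

Avon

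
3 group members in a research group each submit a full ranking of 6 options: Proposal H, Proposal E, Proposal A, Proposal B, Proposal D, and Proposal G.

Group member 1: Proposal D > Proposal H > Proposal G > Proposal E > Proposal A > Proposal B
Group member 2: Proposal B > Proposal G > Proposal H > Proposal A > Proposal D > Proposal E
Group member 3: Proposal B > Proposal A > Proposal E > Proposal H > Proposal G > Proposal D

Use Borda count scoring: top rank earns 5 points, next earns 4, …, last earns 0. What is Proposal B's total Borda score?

Borda scores:
  Proposal H: 4 + 3 + 2 = 9
  Proposal E: 2 + 0 + 3 = 5
  Proposal A: 1 + 2 + 4 = 7
  Proposal B: 0 + 5 + 5 = 10
  Proposal D: 5 + 1 + 0 = 6
  Proposal G: 3 + 4 + 1 = 8

10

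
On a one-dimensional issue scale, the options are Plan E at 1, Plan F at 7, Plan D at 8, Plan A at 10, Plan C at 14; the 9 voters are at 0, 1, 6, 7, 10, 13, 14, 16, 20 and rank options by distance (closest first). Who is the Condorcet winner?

With single-peaked preferences on a line, the Condorcet winner is the candidate closest to the median voter.
The median voter (position 10) is closest to Plan A at 10.
Check: Plan A vs Plan D — voters closer to Plan A: 5 of 9.

Plan A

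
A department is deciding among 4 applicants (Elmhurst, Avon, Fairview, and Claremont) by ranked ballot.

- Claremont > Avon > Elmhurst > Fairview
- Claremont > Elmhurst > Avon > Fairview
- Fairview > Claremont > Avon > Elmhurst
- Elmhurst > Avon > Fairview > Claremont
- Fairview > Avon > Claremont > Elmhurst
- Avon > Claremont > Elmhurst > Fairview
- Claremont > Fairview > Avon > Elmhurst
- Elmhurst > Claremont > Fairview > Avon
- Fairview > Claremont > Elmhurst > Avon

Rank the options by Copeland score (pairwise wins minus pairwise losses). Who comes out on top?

Claremont

Pairwise results:
  Elmhurst vs Avon: Avon wins 5–4.
  Elmhurst vs Fairview: Elmhurst wins 5–4.
  Elmhurst vs Claremont: Claremont wins 7–2.
  Avon vs Fairview: Fairview wins 5–4.
  Avon vs Claremont: Claremont wins 6–3.
  Fairview vs Claremont: Claremont wins 5–4.
Copeland scores (wins − losses):
  Elmhurst: 1 − 2 = -1
  Avon: 1 − 2 = -1
  Fairview: 1 − 2 = -1
  Claremont: 3 − 0 = 3
Claremont has the best Copeland score.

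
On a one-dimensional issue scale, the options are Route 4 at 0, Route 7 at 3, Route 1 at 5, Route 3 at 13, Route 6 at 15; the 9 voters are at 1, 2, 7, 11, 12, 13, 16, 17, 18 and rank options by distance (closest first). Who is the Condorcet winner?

With single-peaked preferences on a line, the Condorcet winner is the candidate closest to the median voter.
The median voter (position 12) is closest to Route 3 at 13.
Check: Route 3 vs Route 7 — voters closer to Route 3: 6 of 9.

Route 3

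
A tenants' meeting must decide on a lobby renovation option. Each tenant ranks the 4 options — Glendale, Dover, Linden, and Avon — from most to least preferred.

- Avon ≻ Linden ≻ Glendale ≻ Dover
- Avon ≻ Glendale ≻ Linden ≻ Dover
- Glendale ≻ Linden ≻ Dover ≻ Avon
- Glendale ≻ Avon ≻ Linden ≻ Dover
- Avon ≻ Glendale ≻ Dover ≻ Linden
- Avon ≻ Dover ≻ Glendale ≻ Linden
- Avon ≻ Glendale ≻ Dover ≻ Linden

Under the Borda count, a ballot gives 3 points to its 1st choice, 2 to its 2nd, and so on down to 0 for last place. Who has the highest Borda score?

Borda scores:
  Glendale: 1 + 2 + 3 + 3 + 2 + 1 + 2 = 14
  Dover: 0 + 0 + 1 + 0 + 1 + 2 + 1 = 5
  Linden: 2 + 1 + 2 + 1 + 0 + 0 + 0 = 6
  Avon: 3 + 3 + 0 + 2 + 3 + 3 + 3 = 17
Avon has the highest total.

Avon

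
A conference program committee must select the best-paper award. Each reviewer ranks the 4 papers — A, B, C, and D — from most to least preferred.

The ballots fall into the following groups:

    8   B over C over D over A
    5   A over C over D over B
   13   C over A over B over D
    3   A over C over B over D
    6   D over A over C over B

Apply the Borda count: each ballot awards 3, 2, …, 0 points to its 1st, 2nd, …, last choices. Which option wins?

C

Borda scores:
  A: 8·0 + 5·3 + 13·2 + 3·3 + 6·2 = 62
  B: 8·3 + 5·0 + 13·1 + 3·1 + 6·0 = 40
  C: 8·2 + 5·2 + 13·3 + 3·2 + 6·1 = 77
  D: 8·1 + 5·1 + 13·0 + 3·0 + 6·3 = 31
C has the highest total.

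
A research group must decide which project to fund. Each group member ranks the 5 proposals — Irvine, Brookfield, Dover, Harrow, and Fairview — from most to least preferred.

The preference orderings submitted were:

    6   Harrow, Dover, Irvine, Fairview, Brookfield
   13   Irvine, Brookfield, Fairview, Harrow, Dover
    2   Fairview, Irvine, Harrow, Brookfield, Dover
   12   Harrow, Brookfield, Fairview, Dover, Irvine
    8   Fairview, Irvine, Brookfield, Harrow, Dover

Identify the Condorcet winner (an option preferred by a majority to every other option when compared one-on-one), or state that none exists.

Head-to-head results (41 voters total):
Irvine vs Brookfield: Irvine wins 29–12.
Irvine vs Dover: Irvine wins 23–18.
Irvine vs Harrow: Irvine wins 23–18.
Irvine vs Fairview: Fairview wins 22–19.
Brookfield vs Dover: Brookfield wins 35–6.
Brookfield vs Harrow: Brookfield wins 21–20.
Brookfield vs Fairview: Brookfield wins 25–16.
Dover vs Harrow: Harrow wins 41–0.
Dover vs Fairview: Fairview wins 35–6.
Harrow vs Fairview: Fairview wins 23–18.
No candidate beats all others: Irvine beats Brookfield beats Fairview beats Irvine, a majority cycle.

There is no Condorcet winner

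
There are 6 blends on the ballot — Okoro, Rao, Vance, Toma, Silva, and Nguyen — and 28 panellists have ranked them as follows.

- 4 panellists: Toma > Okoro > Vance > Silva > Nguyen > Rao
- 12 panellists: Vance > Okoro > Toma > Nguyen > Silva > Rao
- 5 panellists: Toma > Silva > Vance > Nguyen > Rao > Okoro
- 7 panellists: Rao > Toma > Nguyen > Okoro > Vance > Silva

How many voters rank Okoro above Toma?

12

Ballots ranking Okoro above Toma: 12.
Ballots ranking Toma above Okoro: 4+5+7 = 16.
So 12 of 28 voters prefer Okoro to Toma.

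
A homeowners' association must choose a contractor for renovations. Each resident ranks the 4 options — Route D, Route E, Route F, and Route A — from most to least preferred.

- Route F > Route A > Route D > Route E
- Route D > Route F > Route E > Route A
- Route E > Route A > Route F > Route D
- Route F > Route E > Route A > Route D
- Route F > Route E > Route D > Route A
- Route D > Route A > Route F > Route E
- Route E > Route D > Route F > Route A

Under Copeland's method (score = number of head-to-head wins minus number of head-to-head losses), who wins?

Pairwise results:
  Route D vs Route E: Route E wins 4–3.
  Route D vs Route F: Route F wins 4–3.
  Route D vs Route A: Route D wins 4–3.
  Route E vs Route F: Route F wins 5–2.
  Route E vs Route A: Route E wins 5–2.
  Route F vs Route A: Route F wins 5–2.
Copeland scores (wins − losses):
  Route D: 1 − 2 = -1
  Route E: 2 − 1 = 1
  Route F: 3 − 0 = 3
  Route A: 0 − 3 = -3
Route F has the best Copeland score.

Route F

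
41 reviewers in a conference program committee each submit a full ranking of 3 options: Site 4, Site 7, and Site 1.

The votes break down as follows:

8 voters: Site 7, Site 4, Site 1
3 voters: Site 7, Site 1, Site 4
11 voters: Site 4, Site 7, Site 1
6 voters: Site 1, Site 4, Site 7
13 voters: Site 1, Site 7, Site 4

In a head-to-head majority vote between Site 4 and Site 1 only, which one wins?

Ballots ranking Site 4 above Site 1: 8+11 = 19.
Ballots ranking Site 1 above Site 4: 3+6+13 = 22.
Site 1 wins the head-to-head, 22–19.

Site 1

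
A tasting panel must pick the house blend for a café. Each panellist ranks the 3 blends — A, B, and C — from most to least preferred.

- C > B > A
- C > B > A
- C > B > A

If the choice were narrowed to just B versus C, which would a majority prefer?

C

Ballots ranking B above C: 0.
Ballots ranking C above B: 3.
C wins the head-to-head, 3–0.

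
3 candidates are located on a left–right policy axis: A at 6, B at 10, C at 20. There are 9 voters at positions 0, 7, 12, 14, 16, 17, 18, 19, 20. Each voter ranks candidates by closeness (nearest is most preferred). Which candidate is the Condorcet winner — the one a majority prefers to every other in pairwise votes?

With single-peaked preferences on a line, the Condorcet winner is the candidate closest to the median voter.
The median voter (position 16) is closest to C at 20.
Check: C vs A — voters closer to C: 6 of 9.

C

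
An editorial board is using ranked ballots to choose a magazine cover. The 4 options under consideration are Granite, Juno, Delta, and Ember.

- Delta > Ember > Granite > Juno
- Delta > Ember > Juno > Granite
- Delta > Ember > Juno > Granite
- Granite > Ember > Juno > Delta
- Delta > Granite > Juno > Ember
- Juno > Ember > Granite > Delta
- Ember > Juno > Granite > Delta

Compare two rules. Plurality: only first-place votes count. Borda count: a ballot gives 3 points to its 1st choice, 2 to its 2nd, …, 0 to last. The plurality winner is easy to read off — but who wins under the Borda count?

Plurality first-place counts: Granite 1, Juno 1, Delta 4, Ember 1 → Delta.
Borda totals: Granite 8, Juno 9, Delta 12, Ember 13 → Ember.

Ember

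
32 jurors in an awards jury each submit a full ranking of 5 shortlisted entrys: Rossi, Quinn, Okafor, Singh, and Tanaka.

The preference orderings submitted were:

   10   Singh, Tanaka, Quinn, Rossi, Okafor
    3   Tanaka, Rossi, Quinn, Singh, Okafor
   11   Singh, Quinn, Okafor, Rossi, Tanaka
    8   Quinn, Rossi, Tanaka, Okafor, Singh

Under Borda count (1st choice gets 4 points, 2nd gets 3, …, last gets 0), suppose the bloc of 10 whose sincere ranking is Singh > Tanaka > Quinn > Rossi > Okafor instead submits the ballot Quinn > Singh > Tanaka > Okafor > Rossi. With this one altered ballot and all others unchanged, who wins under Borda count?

Quinn

Borda totals with the altered ballot: Rossi 44, Quinn 111, Okafor 40, Singh 77, Tanaka 48.
The winner is unchanged: still Quinn.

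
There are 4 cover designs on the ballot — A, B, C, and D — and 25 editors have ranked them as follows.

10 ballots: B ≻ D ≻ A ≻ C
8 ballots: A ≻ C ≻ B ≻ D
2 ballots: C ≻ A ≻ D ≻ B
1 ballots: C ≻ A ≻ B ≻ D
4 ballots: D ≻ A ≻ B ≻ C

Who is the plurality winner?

First-place vote totals:
  A: 8
  B: 10
  C: 3
  D: 4
B has the most first-place votes.

B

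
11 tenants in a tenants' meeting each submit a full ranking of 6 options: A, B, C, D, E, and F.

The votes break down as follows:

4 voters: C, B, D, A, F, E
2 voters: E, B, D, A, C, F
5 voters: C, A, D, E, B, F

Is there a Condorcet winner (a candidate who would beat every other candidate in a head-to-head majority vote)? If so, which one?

C

Head-to-head results (11 voters total):
A vs B: B wins 6–5.
A vs C: C wins 9–2.
A vs D: D wins 6–5.
A vs E: A wins 9–2.
A vs F: A wins 11–0.
B vs C: C wins 9–2.
B vs D: B wins 6–5.
B vs E: E wins 7–4.
B vs F: B wins 11–0.
C vs D: C wins 9–2.
C vs E: C wins 9–2.
C vs F: C wins 11–0.
D vs E: D wins 9–2.
D vs F: D wins 11–0.
E vs F: E wins 7–4.
C beats each rival — A (9–2), B (9–2), D (9–2), E (9–2), F (11–0) — so C is the Condorcet winner.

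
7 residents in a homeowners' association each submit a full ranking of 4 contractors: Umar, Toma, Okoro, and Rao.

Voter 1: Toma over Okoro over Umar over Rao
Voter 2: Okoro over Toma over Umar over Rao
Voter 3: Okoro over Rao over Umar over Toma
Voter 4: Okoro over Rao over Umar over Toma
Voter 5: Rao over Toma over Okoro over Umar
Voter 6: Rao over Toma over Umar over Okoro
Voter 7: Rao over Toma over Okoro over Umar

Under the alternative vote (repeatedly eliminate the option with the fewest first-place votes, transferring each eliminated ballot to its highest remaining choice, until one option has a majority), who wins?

Round 1: Okoro 3, Rao 3, Toma 1, Umar 0. Umar has the fewest and is eliminated.
Round 2: Okoro 3, Rao 3, Toma 1. Toma has the fewest and is eliminated.
Round 3: Okoro 4, Rao 3. Okoro has a majority.

Okoro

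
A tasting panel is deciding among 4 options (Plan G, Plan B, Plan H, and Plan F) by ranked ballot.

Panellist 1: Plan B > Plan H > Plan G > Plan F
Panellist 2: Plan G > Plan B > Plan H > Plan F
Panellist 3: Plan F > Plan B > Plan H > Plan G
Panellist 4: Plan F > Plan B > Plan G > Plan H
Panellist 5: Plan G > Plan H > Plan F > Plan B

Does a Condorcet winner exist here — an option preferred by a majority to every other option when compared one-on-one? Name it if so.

Head-to-head results (5 voters total):
Plan G vs Plan B: Plan B wins 3–2.
Plan G vs Plan H: Plan G wins 3–2.
Plan G vs Plan F: Plan G wins 3–2.
Plan B vs Plan H: Plan B wins 4–1.
Plan B vs Plan F: Plan F wins 3–2.
Plan H vs Plan F: Plan H wins 3–2.
No candidate beats all others: Plan G beats Plan F beats Plan B beats Plan G, a majority cycle.

None — there is no Condorcet winner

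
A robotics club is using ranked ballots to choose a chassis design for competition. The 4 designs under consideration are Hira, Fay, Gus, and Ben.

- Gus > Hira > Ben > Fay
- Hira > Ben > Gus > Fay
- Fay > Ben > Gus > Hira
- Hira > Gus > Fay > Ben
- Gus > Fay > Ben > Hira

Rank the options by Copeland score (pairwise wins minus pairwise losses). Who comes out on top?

Pairwise results:
  Hira vs Fay: Hira wins 3–2.
  Hira vs Gus: Gus wins 3–2.
  Hira vs Ben: Hira wins 3–2.
  Fay vs Gus: Gus wins 4–1.
  Fay vs Ben: Fay wins 3–2.
  Gus vs Ben: Gus wins 3–2.
Copeland scores (wins − losses):
  Hira: 2 − 1 = 1
  Fay: 1 − 2 = -1
  Gus: 3 − 0 = 3
  Ben: 0 − 3 = -3
Gus has the best Copeland score.

Gus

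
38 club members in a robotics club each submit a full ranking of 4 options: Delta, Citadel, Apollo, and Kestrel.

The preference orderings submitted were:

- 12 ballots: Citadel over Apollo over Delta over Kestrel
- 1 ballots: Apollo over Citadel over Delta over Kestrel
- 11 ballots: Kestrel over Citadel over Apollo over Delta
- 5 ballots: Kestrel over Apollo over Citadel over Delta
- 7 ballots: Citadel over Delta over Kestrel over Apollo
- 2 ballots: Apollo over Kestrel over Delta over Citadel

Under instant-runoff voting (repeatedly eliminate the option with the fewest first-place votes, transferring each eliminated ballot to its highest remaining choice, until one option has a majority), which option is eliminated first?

Delta

Round 1: Citadel 19, Kestrel 16, Apollo 3, Delta 0. Delta has the fewest and is eliminated.
Round 2: Citadel 19, Kestrel 16, Apollo 3. Apollo has the fewest and is eliminated.
Round 3: Citadel 20, Kestrel 18. Citadel has a majority.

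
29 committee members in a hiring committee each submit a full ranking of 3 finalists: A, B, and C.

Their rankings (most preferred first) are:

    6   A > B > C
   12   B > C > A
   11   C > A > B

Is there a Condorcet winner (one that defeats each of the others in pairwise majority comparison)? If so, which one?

None — there is no Condorcet winner

Head-to-head results (29 voters total):
A vs B: A wins 17–12.
A vs C: C wins 23–6.
B vs C: B wins 18–11.
No candidate beats all others: A beats B beats C beats A, a majority cycle.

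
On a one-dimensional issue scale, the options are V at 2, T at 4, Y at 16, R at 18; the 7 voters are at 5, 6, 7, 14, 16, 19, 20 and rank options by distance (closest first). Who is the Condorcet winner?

Y

With single-peaked preferences on a line, the Condorcet winner is the candidate closest to the median voter.
The median voter (position 14) is closest to Y at 16.
Check: Y vs R — voters closer to Y: 5 of 7.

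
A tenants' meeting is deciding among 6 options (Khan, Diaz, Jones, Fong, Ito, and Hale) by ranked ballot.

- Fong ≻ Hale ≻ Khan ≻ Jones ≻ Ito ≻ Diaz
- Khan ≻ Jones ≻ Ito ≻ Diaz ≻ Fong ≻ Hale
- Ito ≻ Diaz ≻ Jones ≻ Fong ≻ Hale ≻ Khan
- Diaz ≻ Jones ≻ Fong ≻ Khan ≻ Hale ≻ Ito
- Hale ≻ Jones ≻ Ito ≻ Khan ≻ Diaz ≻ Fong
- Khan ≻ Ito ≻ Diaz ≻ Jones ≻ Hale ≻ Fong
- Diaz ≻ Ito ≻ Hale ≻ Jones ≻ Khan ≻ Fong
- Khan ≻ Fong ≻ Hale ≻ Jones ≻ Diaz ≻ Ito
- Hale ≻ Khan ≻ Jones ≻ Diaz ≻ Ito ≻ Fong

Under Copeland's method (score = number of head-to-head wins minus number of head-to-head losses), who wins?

Khan

Pairwise results:
  Khan vs Diaz: Khan wins 6–3.
  Khan vs Jones: Khan wins 5–4.
  Khan vs Fong: Khan wins 6–3.
  Khan vs Ito: Khan wins 6–3.
  Khan vs Hale: Hale wins 5–4.
  Diaz vs Jones: Jones wins 5–4.
  Diaz vs Fong: Diaz wins 7–2.
  Diaz vs Ito: Ito wins 5–4.
  Diaz vs Hale: Diaz wins 5–4.
  Jones vs Fong: Jones wins 7–2.
  Jones vs Ito: Jones wins 6–3.
  Jones vs Hale: Hale wins 5–4.
  Fong vs Ito: Ito wins 6–3.
  Fong vs Hale: Fong wins 5–4.
  Ito vs Hale: Hale wins 5–4.
Copeland scores (wins − losses):
  Khan: 4 − 1 = 3
  Diaz: 2 − 3 = -1
  Jones: 3 − 2 = 1
  Fong: 1 − 4 = -3
  Ito: 2 − 3 = -1
  Hale: 3 − 2 = 1
Khan has the best Copeland score.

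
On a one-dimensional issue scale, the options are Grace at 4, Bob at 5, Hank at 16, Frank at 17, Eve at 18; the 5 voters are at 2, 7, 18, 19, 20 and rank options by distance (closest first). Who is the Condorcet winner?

Eve

With single-peaked preferences on a line, the Condorcet winner is the candidate closest to the median voter.
The median voter (position 18) is closest to Eve at 18.
Check: Eve vs Hank — voters closer to Eve: 3 of 5.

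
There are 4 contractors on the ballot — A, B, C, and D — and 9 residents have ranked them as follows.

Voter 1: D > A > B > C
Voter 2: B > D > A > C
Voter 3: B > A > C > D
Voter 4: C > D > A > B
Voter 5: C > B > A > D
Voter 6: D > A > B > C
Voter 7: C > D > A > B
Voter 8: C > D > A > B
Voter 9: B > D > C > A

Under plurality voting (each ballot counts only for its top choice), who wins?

C

First-place vote totals:
  A: 0
  B: 3
  C: 4
  D: 2
C has the most first-place votes.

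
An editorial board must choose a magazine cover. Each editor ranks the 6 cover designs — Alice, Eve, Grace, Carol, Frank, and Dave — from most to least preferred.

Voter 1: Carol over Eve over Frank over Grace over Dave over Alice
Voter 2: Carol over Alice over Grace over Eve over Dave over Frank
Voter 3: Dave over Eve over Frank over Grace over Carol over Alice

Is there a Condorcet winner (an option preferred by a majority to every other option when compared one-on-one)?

Yes

Head-to-head results (3 voters total):
Alice vs Eve: Eve wins 2–1.
Alice vs Grace: Grace wins 2–1.
Alice vs Carol: Carol wins 3–0.
Alice vs Frank: Frank wins 2–1.
Alice vs Dave: Dave wins 2–1.
Eve vs Grace: Eve wins 2–1.
Eve vs Carol: Carol wins 2–1.
Eve vs Frank: Eve wins 3–0.
Eve vs Dave: Eve wins 2–1.
Grace vs Carol: Carol wins 2–1.
Grace vs Frank: Frank wins 2–1.
Grace vs Dave: Grace wins 2–1.
Carol vs Frank: Carol wins 2–1.
Carol vs Dave: Carol wins 2–1.
Frank vs Dave: Dave wins 2–1.
Carol beats each rival — Alice (3–0), Eve (2–1), Grace (2–1), Frank (2–1), Dave (2–1) — so Carol is the Condorcet winner.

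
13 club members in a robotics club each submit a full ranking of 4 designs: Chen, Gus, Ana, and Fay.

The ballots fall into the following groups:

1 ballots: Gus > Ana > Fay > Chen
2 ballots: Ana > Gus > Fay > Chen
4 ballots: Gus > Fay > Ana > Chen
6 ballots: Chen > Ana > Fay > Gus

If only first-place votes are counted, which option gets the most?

Chen

First-place vote totals:
  Chen: 6
  Gus: 5
  Ana: 2
  Fay: 0
Chen has the most first-place votes.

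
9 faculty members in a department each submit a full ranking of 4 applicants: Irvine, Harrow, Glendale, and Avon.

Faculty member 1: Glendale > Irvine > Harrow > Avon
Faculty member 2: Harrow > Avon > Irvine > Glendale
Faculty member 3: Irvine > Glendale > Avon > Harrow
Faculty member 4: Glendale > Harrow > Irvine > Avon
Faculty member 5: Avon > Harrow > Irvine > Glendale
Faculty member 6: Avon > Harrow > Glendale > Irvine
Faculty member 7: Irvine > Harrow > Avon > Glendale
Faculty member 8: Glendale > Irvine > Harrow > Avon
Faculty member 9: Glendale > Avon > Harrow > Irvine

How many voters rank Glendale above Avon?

5

Ballots ranking Glendale above Avon: 5.
Ballots ranking Avon above Glendale: 4.
So 5 of 9 voters prefer Glendale to Avon.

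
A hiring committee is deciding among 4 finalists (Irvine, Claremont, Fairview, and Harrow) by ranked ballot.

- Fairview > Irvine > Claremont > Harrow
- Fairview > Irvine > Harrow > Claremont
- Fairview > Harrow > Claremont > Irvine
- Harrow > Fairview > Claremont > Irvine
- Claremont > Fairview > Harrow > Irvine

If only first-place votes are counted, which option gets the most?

Fairview

First-place vote totals:
  Irvine: 0
  Claremont: 1
  Fairview: 3
  Harrow: 1
Fairview has the most first-place votes.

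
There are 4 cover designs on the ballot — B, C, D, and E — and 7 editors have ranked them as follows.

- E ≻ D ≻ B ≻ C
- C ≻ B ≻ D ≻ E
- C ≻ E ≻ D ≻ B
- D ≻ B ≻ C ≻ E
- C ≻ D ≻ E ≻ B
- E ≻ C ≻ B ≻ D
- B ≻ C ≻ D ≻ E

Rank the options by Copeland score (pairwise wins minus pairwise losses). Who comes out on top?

Pairwise results:
  B vs C: C wins 4–3.
  B vs D: D wins 4–3.
  B vs E: E wins 4–3.
  C vs D: C wins 5–2.
  C vs E: C wins 5–2.
  D vs E: D wins 4–3.
Copeland scores (wins − losses):
  B: 0 − 3 = -3
  C: 3 − 0 = 3
  D: 2 − 1 = 1
  E: 1 − 2 = -1
C has the best Copeland score.

C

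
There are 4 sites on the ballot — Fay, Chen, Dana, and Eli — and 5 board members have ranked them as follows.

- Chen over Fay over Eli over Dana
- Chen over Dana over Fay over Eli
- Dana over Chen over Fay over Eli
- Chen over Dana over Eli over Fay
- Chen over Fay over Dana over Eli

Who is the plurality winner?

First-place vote totals:
  Fay: 0
  Chen: 4
  Dana: 1
  Eli: 0
Chen has the most first-place votes.

Chen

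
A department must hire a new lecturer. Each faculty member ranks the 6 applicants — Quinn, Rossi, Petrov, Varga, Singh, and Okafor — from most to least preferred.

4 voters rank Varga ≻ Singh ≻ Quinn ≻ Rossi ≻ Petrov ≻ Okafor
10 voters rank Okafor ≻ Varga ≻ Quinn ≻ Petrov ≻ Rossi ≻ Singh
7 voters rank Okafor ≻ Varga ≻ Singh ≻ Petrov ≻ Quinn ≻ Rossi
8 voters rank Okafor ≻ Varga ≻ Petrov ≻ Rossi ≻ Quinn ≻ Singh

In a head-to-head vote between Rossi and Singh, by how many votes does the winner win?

Ballots ranking Rossi above Singh: 10+8 = 18.
Ballots ranking Singh above Rossi: 4+7 = 11.
Rossi wins 18–11, a margin of 7.

7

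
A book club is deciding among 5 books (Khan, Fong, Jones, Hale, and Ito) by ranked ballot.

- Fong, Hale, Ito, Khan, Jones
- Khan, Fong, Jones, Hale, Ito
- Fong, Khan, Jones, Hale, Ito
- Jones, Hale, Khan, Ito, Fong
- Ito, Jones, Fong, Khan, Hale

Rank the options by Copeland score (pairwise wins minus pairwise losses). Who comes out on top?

Pairwise results:
  Khan vs Fong: Fong wins 3–2.
  Khan vs Jones: Khan wins 3–2.
  Khan vs Hale: Khan wins 3–2.
  Khan vs Ito: Khan wins 3–2.
  Fong vs Jones: Fong wins 3–2.
  Fong vs Hale: Fong wins 4–1.
  Fong vs Ito: Fong wins 3–2.
  Jones vs Hale: Jones wins 4–1.
  Jones vs Ito: Jones wins 3–2.
  Hale vs Ito: Hale wins 4–1.
Copeland scores (wins − losses):
  Khan: 3 − 1 = 2
  Fong: 4 − 0 = 4
  Jones: 2 − 2 = 0
  Hale: 1 − 3 = -2
  Ito: 0 − 4 = -4
Fong has the best Copeland score.

Fong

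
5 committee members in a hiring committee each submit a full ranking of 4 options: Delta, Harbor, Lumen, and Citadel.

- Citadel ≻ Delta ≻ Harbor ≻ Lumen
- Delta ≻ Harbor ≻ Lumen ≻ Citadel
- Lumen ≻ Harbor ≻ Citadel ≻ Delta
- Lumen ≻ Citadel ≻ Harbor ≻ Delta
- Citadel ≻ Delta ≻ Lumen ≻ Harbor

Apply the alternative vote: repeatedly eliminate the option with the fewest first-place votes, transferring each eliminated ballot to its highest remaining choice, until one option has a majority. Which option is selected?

Round 1: Lumen 2, Citadel 2, Delta 1, Harbor 0. Harbor has the fewest and is eliminated.
Round 2: Lumen 2, Citadel 2, Delta 1. Delta has the fewest and is eliminated.
Round 3: Lumen 3, Citadel 2. Lumen has a majority.

Lumen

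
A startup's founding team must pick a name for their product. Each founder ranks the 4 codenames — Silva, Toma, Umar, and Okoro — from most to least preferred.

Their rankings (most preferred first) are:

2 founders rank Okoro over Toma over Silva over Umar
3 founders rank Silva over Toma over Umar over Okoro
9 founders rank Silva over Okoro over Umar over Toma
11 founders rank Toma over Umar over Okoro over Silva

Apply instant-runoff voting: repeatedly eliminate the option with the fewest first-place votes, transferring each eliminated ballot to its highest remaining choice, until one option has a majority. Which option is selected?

Round 1: Silva 12, Toma 11, Okoro 2, Umar 0. Umar has the fewest and is eliminated.
Round 2: Silva 12, Toma 11, Okoro 2. Okoro has the fewest and is eliminated.
Round 3: Toma 13, Silva 12. Toma has a majority.

Toma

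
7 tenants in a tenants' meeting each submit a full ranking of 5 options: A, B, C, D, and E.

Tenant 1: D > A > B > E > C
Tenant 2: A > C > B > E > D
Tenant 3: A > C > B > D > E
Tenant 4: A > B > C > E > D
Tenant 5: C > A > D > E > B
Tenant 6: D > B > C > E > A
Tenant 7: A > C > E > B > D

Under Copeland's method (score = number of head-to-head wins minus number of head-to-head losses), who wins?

Pairwise results:
  A vs B: A wins 6–1.
  A vs C: A wins 5–2.
  A vs D: A wins 5–2.
  A vs E: A wins 6–1.
  B vs C: C wins 4–3.
  B vs D: B wins 4–3.
  B vs E: B wins 5–2.
  C vs D: C wins 5–2.
  C vs E: C wins 6–1.
  D vs E: D wins 4–3.
Copeland scores (wins − losses):
  A: 4 − 0 = 4
  B: 2 − 2 = 0
  C: 3 − 1 = 2
  D: 1 − 3 = -2
  E: 0 − 4 = -4
A has the best Copeland score.

A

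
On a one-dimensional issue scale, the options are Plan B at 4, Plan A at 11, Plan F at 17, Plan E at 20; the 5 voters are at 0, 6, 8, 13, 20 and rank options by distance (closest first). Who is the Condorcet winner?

With single-peaked preferences on a line, the Condorcet winner is the candidate closest to the median voter.
The median voter (position 8) is closest to Plan A at 11.
Check: Plan A vs Plan E — voters closer to Plan A: 4 of 5.

Plan A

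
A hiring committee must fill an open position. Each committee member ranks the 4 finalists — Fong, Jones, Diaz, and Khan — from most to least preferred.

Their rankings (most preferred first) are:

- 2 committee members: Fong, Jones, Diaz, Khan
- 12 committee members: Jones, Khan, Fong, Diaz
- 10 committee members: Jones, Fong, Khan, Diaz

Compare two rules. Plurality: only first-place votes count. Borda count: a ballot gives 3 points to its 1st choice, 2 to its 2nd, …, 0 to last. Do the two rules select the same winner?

Yes

Plurality first-place counts: Fong 2, Jones 22, Diaz 0, Khan 0 → Jones.
Borda totals: Fong 38, Jones 70, Diaz 2, Khan 34 → Jones.
The two rules agree on Jones.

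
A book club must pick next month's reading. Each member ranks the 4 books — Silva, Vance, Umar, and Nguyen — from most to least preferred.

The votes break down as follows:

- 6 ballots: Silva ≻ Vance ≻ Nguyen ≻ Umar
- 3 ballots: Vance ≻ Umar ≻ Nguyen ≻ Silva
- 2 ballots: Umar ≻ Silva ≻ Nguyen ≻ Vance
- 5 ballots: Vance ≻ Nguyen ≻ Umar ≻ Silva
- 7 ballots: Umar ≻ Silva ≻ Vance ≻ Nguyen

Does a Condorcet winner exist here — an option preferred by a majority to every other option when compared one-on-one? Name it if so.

There is no Condorcet winner

Head-to-head results (23 voters total):
Silva vs Vance: Silva wins 15–8.
Silva vs Umar: Umar wins 17–6.
Silva vs Nguyen: Silva wins 15–8.
Vance vs Umar: Vance wins 14–9.
Vance vs Nguyen: Vance wins 21–2.
Umar vs Nguyen: Umar wins 12–11.
No candidate beats all others: Silva beats Vance beats Umar beats Silva, a majority cycle.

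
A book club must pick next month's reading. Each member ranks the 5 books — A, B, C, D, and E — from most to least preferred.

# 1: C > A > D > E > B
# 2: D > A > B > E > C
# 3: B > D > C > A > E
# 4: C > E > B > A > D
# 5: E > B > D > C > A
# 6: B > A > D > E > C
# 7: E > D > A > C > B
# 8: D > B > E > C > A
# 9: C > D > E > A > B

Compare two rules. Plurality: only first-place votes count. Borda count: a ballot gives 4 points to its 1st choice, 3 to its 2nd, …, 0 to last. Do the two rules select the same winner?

No

Plurality first-place counts: A 0, B 2, C 3, D 2, E 2 → C.
Borda totals: A 14, B 18, C 17, D 23, E 18 → D.
The two rules disagree: plurality picks C, Borda picks D.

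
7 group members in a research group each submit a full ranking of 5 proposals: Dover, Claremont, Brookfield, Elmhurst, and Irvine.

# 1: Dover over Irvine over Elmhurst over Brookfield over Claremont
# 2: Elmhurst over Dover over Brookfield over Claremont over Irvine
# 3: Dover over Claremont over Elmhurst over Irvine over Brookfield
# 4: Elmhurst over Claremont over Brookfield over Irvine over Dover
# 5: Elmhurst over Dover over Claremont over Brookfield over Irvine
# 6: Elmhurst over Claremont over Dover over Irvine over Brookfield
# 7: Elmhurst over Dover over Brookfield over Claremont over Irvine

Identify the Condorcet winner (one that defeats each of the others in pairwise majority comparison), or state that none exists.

Head-to-head results (7 voters total):
Dover vs Claremont: Dover wins 5–2.
Dover vs Brookfield: Dover wins 6–1.
Dover vs Elmhurst: Elmhurst wins 5–2.
Dover vs Irvine: Dover wins 6–1.
Claremont vs Brookfield: Claremont wins 4–3.
Claremont vs Elmhurst: Elmhurst wins 6–1.
Claremont vs Irvine: Claremont wins 6–1.
Brookfield vs Elmhurst: Elmhurst wins 7–0.
Brookfield vs Irvine: Brookfield wins 4–3.
Elmhurst vs Irvine: Elmhurst wins 6–1.
Elmhurst beats each rival — Dover (5–2), Claremont (6–1), Brookfield (7–0), Irvine (6–1) — so Elmhurst is the Condorcet winner.

Elmhurst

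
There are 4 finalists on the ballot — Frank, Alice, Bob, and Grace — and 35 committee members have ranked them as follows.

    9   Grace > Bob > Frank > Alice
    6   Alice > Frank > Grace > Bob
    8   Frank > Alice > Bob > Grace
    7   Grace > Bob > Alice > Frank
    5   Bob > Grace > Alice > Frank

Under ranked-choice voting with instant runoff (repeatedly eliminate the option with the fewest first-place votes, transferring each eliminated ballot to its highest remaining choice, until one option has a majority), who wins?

Round 1: Grace 16, Frank 8, Alice 6, Bob 5. Bob has the fewest and is eliminated.
Round 2: Grace 21, Frank 8, Alice 6. Grace has a majority.

Grace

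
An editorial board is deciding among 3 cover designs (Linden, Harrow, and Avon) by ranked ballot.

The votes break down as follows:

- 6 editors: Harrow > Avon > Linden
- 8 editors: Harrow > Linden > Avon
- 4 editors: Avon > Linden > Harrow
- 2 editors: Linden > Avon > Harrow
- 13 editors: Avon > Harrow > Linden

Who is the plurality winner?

Avon

First-place vote totals:
  Linden: 2
  Harrow: 14
  Avon: 17
Avon has the most first-place votes.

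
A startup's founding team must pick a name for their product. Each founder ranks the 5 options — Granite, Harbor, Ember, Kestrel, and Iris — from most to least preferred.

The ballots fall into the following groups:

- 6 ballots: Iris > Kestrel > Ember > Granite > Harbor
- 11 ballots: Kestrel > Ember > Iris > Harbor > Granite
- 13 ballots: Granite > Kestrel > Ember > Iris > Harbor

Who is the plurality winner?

First-place vote totals:
  Granite: 13
  Harbor: 0
  Ember: 0
  Kestrel: 11
  Iris: 6
Granite has the most first-place votes.

Granite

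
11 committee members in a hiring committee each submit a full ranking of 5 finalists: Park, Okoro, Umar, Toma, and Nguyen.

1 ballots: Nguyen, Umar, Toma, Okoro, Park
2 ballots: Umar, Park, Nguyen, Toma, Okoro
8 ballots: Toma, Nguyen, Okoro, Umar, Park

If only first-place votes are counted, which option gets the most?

First-place vote totals:
  Park: 0
  Okoro: 0
  Umar: 2
  Toma: 8
  Nguyen: 1
Toma has the most first-place votes.

Toma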